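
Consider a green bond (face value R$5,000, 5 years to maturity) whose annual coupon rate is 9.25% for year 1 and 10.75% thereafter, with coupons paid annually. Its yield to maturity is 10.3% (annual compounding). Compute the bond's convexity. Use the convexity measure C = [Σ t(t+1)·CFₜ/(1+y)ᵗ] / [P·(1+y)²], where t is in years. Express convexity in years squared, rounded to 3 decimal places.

With y = 0.103:
  t   CF        PV=CF/(1+0.103)^t    t·PV        t(t+1)·PV
  1       462.50       419.3110       419.3110         838.6219
  2       537.50       441.8018       883.6035       2,650.8106
  3       537.50       400.5456     1,201.6367       4,806.5468
  4       537.50       363.1419     1,452.5678       7,262.8390
  5     5,537.50     3,391.8464    16,959.2320     101,755.3920
  Σ                  5,016.6466    20,916.3510     117,314.2103
P = 5,016.6466.
Convexity = Σ t(t+1)·PV / [P·(1+y)²] = 117,314.2103 / (5,016.6466 × 1.216609) = 19.22145.

19.221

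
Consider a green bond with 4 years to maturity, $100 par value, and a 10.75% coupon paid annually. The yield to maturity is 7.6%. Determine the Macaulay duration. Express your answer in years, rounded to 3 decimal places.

Periodic yield y = 0.076. Discount each cash flow and weight by its year:
  t   CF        PV=CF/(1+0.076)^t    t·PV
  1        10.75         9.9907         9.9907
  2        10.75         9.2850        18.5701
  3        10.75         8.6292        25.8877
  4       110.75        82.6218       330.4872
  Σ                    110.5268       384.9357
Price P = Σ PV = 110.5268.
Macaulay duration = Σ(t·PV) / P = 384.9357 / 110.5268 = 3.48274 years.

3.483 years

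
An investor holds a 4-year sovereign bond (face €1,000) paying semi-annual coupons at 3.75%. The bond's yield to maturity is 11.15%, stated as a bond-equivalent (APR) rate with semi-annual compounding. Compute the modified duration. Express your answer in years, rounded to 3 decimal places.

3.512 years

Periodic yield y = 0.05575. First find Macaulay duration:
  t   CF        PV=CF/(1+0.05575)^t    t·PV
  1        18.75        17.7599        17.7599
  2        18.75        16.8221        33.6441
  3        18.75        15.9338        47.8013
  4        18.75        15.0924        60.3694
  5        18.75        14.2954        71.4769
  6        18.75        13.5405        81.2430
  7        18.75        12.8255        89.7784
  8     1,018.75       660.0531     5,280.4251
  Σ                    766.3225     5,682.4981
P = 766.3225; Macaulay duration = 5,682.4981 / 766.3225 = 7.41528 half-year periods = 3.70764 years.
Modified duration = D_Mac / (1 + y) = 3.70764 / 1.05575 = 3.51186 years.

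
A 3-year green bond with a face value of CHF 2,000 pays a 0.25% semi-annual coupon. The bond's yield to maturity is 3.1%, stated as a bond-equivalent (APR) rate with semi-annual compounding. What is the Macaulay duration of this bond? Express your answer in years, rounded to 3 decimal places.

Periodic yield y = 0.0155. Discount each cash flow and weight by its period:
  t   CF        PV=CF/(1+0.0155)^t    t·PV
  1         2.50         2.4618         2.4618
  2         2.50         2.4243         4.8485
  3         2.50         2.3873         7.1618
  4         2.50         2.3508         9.4033
  5         2.50         2.3149        11.5747
  6     2,002.50     1,825.9671    10,955.8029
  Σ                  1,837.9063    10,991.2530
Price P = Σ PV = 1,837.9063.
Macaulay duration = Σ(t·PV) / P = 10,991.2530 / 1,837.9063 = 5.98031 half-year periods.
In years: 5.98031 / 2 = 2.99016 years.

2.990 years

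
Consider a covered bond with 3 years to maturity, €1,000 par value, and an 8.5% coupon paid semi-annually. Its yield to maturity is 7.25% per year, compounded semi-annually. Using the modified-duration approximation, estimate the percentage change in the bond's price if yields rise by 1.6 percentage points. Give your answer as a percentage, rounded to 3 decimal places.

Periodic yield y = 0.03625. Modified duration first:
  t   CF        PV=CF/(1+0.03625)^t    t·PV
  1        42.50        41.0133        41.0133
  2        42.50        39.5785        79.1571
  3        42.50        38.1940       114.5820
  4        42.50        36.8579       147.4317
  5        42.50        35.5686       177.8428
  6     1,042.50       841.9548     5,051.7291
  Σ                  1,033.1671     5,611.7559
P = 1,033.1671; D_Mac = 5.43161 half-year periods = 2.71580 yrs; D_mod = 2.71580/(1+0.03625) = 2.62080 yrs.
ΔP/P ≈ -D_mod · Δy = -2.62080 × (+0.016) = -0.041933 = -4.1933%.

-4.193%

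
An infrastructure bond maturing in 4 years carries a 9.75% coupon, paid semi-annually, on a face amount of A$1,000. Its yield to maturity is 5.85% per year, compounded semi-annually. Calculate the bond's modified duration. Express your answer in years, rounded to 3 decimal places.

Periodic yield y = 0.02925. First find Macaulay duration:
  t   CF        PV=CF/(1+0.02925)^t    t·PV
  1        48.75        47.3646        47.3646
  2        48.75        46.0185        92.0371
  3        48.75        44.7108       134.1323
  4        48.75        43.4401       173.7605
  5        48.75        42.2056       211.0281
  6        48.75        41.0062       246.0371
  7        48.75        39.8408       278.8859
  8     1,048.75       832.7315     6,661.8516
  Σ                  1,137.3181     7,845.0971
P = 1,137.3181; Macaulay duration = 7,845.0971 / 1,137.3181 = 6.89789 half-year periods = 3.44895 years.
Modified duration = D_Mac / (1 + y) = 3.44895 / 1.02925 = 3.35093 years.

3.351 years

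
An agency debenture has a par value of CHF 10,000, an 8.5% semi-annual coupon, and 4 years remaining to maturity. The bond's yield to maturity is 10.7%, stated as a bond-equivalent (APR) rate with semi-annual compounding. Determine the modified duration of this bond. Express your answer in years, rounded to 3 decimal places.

3.275 years

Periodic yield y = 0.0535. First find Macaulay duration:
  t   CF        PV=CF/(1+0.0535)^t    t·PV
  1       425.00       403.4172       403.4172
  2       425.00       382.9304       765.8608
  3       425.00       363.4840     1,090.4520
  4       425.00       345.0252     1,380.1007
  5       425.00       327.5037     1,637.5186
  6       425.00       310.8721     1,865.2324
  7       425.00       295.0850     2,065.5951
  8    10,425.00     6,870.6804    54,965.4428
  Σ                  9,298.9979    64,173.6195
P = 9,298.9979; Macaulay duration = 64,173.6195 / 9,298.9979 = 6.90113 half-year periods = 3.45057 years.
Modified duration = D_Mac / (1 + y) = 3.45057 / 1.0535 = 3.27534 years.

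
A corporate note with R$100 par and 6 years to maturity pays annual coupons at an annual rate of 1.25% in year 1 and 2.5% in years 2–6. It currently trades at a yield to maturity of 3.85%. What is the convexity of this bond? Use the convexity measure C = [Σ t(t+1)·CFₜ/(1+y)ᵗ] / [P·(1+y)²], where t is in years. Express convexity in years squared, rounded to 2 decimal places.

With y = 0.0385:
  t   CF        PV=CF/(1+0.0385)^t    t·PV        t(t+1)·PV
  1         1.25         1.2037         1.2037           2.4073
  2         2.50         2.3181         4.6361          13.9084
  3         2.50         2.2321         6.6964          26.7856
  4         2.50         2.1494         8.5975          42.9877
  5         2.50         2.0697        10.3485          62.0910
  6       102.50        81.7118       490.2709       3,431.8963
  Σ                     91.6848       521.7531       3,580.0763
P = 91.6848.
Convexity = Σ t(t+1)·PV / [P·(1+y)²] = 3,580.0763 / (91.6848 × 1.078482) = 36.20613.

36.21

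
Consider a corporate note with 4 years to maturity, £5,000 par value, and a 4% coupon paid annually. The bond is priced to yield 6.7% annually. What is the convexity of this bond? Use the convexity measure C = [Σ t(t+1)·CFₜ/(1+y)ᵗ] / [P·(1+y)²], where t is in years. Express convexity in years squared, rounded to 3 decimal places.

With y = 0.067:
  t   CF        PV=CF/(1+0.067)^t    t·PV        t(t+1)·PV
  1       200.00       187.4414       187.4414         374.8828
  2       200.00       175.6714       351.3429       1,054.0286
  3       200.00       164.6405       493.9216       1,975.6863
  4     5,200.00     4,011.8590    16,047.4362      80,237.1809
  Σ                  4,539.6124    17,080.1421      83,641.7787
P = 4,539.6124.
Convexity = Σ t(t+1)·PV / [P·(1+y)²] = 83,641.7787 / (4,539.6124 × 1.138489) = 16.18362.

16.184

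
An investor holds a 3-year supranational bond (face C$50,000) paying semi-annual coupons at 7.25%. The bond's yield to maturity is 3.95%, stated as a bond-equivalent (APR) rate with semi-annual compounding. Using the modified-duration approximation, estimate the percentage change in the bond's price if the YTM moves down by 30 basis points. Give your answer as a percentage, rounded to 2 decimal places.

+0.81%

Periodic yield y = 0.01975. Modified duration first:
  t   CF        PV=CF/(1+0.01975)^t    t·PV
  1     1,812.50     1,777.3964     1,777.3964
  2     1,812.50     1,742.9727     3,485.9454
  3     1,812.50     1,709.2157     5,127.6471
  4     1,812.50     1,676.1125     6,704.4499
  5     1,812.50     1,643.6504     8,218.2519
  6    51,812.50    46,075.7342   276,454.4050
  Σ                 54,625.0819   301,768.0958
P = 54,625.0819; D_Mac = 5.52435 half-year periods = 2.76218 yrs; D_mod = 2.76218/(1+0.01975) = 2.70868 yrs.
ΔP/P ≈ -D_mod · Δy = -2.70868 × (-0.003) = +0.008126 = +0.8126%.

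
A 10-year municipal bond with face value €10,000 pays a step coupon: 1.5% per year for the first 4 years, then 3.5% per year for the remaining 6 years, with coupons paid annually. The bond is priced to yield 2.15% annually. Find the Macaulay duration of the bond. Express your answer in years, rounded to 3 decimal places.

Periodic yield y = 0.0215. Discount each cash flow and weight by its year:
  t   CF        PV=CF/(1+0.0215)^t    t·PV
  1       150.00       146.8429       146.8429
  2       150.00       143.7522       287.5044
  3       150.00       140.7266       422.1798
  4       150.00       137.7646       551.0586
  5       350.00       314.6851     1,573.4255
  6       350.00       308.0618     1,848.3707
  7       350.00       301.5779     2,111.0450
  8       350.00       295.2304     2,361.8432
  9       350.00       289.0165     2,601.1489
  10   10,350.00     8,366.7471    83,667.4707
  Σ                 10,444.4051    95,570.8896
Price P = Σ PV = 10,444.4051.
Macaulay duration = Σ(t·PV) / P = 95,570.8896 / 10,444.4051 = 9.15044 years.

9.150 years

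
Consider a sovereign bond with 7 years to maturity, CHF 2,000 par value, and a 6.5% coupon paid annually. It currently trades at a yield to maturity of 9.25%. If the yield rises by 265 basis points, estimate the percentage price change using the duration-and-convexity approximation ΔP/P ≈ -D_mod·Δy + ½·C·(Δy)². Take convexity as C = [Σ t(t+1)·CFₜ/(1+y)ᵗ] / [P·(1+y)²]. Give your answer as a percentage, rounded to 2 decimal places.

-12.66%

With y = 0.0925:
  t   CF        PV=CF/(1+0.0925)^t    t·PV        t(t+1)·PV
  1       130.00       118.9931       118.9931         237.9863
  2       130.00       108.9182       217.8364         653.5092
  3       130.00        99.6963       299.0889       1,196.3555
  4       130.00        91.2552       365.0208       1,825.1038
  5       130.00        83.5288       417.6439       2,505.8633
  6       130.00        76.4565       458.7393       3,211.1750
  7     2,130.00     1,146.6463     8,026.5243      64,212.1943
  Σ                  1,725.4945     9,903.8466      73,842.1873
P = 1,725.4945; D_Mac = 5.73972 yrs; D_mod = 5.25374 yrs; C = 35.85486.
Duration effect: -5.25374 × (+0.0265) = -0.139224
Convexity effect: 0.5 × 35.85486 × (0.0265)² = +0.0125895
ΔP/P ≈ -0.139224 + 0.0125895 = -0.126635 = -12.6635%.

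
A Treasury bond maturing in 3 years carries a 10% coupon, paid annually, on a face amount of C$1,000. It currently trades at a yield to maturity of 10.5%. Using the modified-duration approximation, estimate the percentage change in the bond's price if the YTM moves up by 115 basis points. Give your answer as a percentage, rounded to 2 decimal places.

-2.85%

Periodic yield y = 0.105. Modified duration first:
  t   CF        PV=CF/(1+0.105)^t    t·PV
  1       100.00        90.4977        90.4977
  2       100.00        81.8984       163.7968
  3     1,100.00       815.2782     2,445.8347
  Σ                    987.6744     2,700.1293
P = 987.6744; D_Mac = 2.73383 yrs; D_mod = 2.73383/(1+0.105) = 2.47405 yrs.
ΔP/P ≈ -D_mod · Δy = -2.47405 × (+0.0115) = -0.028452 = -2.8452%.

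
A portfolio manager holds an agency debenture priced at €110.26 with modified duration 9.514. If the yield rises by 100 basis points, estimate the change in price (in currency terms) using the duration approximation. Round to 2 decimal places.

-€10.49

Duration approximation: ΔP/P ≈ -D_mod · Δy = -9.514 × (+0.01) = -0.095140.
ΔP ≈ 110.26 × (-0.095140) = -10.4901364.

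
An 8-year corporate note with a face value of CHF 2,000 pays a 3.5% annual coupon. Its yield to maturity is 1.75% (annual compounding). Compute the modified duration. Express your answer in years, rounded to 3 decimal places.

7.053 years

Periodic yield y = 0.0175. First find Macaulay duration:
  t   CF        PV=CF/(1+0.0175)^t    t·PV
  1        70.00        68.7961        68.7961
  2        70.00        67.6128       135.2257
  3        70.00        66.4500       199.3499
  4        70.00        65.3071       261.2284
  5        70.00        64.1839       320.9194
  6        70.00        63.0800       378.4799
  7        70.00        61.9951       433.9655
  8     2,070.00     1,801.7520    14,414.0157
  Σ                  2,259.1769    16,211.9804
P = 2,259.1769; Macaulay duration = 16,211.9804 / 2,259.1769 = 7.17606 years.
Modified duration = D_Mac / (1 + y) = 7.17606 / 1.0175 = 7.05264 years.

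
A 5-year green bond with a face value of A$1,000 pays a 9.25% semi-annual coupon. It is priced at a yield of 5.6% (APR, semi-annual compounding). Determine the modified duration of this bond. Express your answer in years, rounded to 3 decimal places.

4.072 years

Periodic yield y = 0.028. First find Macaulay duration:
  t   CF        PV=CF/(1+0.028)^t    t·PV
  1        46.25        44.9903        44.9903
  2        46.25        43.7649        87.5297
  3        46.25        42.5728       127.7185
  4        46.25        41.4132       165.6530
  5        46.25        40.2853       201.4263
  6        46.25        39.1880       235.1280
  7        46.25        38.1206       266.8443
  8        46.25        37.0823       296.6585
  9        46.25        36.0723       324.6506
  10    1,046.25       793.7876     7,937.8763
  Σ                  1,157.2773     9,688.4754
P = 1,157.2773; Macaulay duration = 9,688.4754 / 1,157.2773 = 8.37178 half-year periods = 4.18589 years.
Modified duration = D_Mac / (1 + y) = 4.18589 / 1.028 = 4.07188 years.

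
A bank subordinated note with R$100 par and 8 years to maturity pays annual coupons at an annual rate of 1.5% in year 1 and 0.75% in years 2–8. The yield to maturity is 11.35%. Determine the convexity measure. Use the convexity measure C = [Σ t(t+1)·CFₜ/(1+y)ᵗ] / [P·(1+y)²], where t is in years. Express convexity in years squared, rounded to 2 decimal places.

54.14

With y = 0.1135:
  t   CF        PV=CF/(1+0.1135)^t    t·PV        t(t+1)·PV
  1         1.50         1.3471         1.3471           2.6942
  2         0.75         0.6049         1.2098           3.6294
  3         0.75         0.5432         1.6297           6.5189
  4         0.75         0.4879         1.9515           9.7573
  5         0.75         0.4381         2.1907          13.1441
  6         0.75         0.3935         2.3609          16.5261
  7         0.75         0.3534         2.4736          19.7887
  8       100.75        42.6308       341.0462       3,069.4162
  Σ                     46.7989       354.2095       3,141.4749
P = 46.7989.
Convexity = Σ t(t+1)·PV / [P·(1+y)²] = 3,141.4749 / (46.7989 × 1.239882) = 54.13994.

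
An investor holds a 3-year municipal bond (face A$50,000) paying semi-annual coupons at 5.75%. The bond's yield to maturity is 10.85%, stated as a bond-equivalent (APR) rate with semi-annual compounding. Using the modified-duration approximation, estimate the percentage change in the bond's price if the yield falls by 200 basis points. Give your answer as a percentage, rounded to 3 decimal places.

Periodic yield y = 0.05425. Modified duration first:
  t   CF        PV=CF/(1+0.05425)^t    t·PV
  1     1,437.50     1,363.5286     1,363.5286
  2     1,437.50     1,293.3636     2,586.7272
  3     1,437.50     1,226.8092     3,680.4276
  4     1,437.50     1,163.6796     4,654.7183
  5     1,437.50     1,103.7985     5,518.9926
  6    51,437.50    37,464.3493   224,786.0961
  Σ                 43,615.5288   242,590.4903
P = 43,615.5288; D_Mac = 5.56202 half-year periods = 2.78101 yrs; D_mod = 2.78101/(1+0.05425) = 2.63790 yrs.
ΔP/P ≈ -D_mod · Δy = -2.63790 × (-0.02) = +0.052758 = +5.2758%.

+5.276%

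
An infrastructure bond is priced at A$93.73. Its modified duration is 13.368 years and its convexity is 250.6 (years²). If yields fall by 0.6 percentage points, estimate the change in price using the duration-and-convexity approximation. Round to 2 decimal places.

Duration effect: -D_mod·Δy = -13.368 × (-0.006) = +0.080208
Convexity effect: ½·C·(Δy)² = 0.5 × 250.6 × (-0.006)² = +0.0045108
ΔP/P ≈ +0.080208 + 0.0045108 = +0.0847188
ΔP ≈ 93.73 × (+0.0847188) = +7.940693124.

+A$7.94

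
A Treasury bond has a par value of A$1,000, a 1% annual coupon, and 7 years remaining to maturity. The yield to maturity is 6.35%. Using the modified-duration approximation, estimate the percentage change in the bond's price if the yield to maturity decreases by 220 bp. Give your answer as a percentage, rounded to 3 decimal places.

Periodic yield y = 0.0635. Modified duration first:
  t   CF        PV=CF/(1+0.0635)^t    t·PV
  1        10.00         9.4029         9.4029
  2        10.00         8.8415        17.6830
  3        10.00         8.3136        24.9407
  4        10.00         7.8172        31.2687
  5        10.00         7.3504        36.7521
  6        10.00         6.9115        41.4693
  7     1,010.00       656.3854     4,594.6978
  Σ                    705.0225     4,756.2145
P = 705.0225; D_Mac = 6.74619 yrs; D_mod = 6.74619/(1+0.0635) = 6.34338 yrs.
ΔP/P ≈ -D_mod · Δy = -6.34338 × (-0.022) = +0.139554 = +13.9554%.

+13.955%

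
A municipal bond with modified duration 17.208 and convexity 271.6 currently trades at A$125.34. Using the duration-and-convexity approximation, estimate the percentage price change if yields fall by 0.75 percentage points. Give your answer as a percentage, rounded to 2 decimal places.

Duration effect: -D_mod·Δy = -17.208 × (-0.0075) = +0.129060
Convexity effect: ½·C·(Δy)² = 0.5 × 271.6 × (-0.0075)² = +0.00763875
ΔP/P ≈ +0.129060 + 0.00763875 = +0.13669875
= +13.669875%.

+13.67%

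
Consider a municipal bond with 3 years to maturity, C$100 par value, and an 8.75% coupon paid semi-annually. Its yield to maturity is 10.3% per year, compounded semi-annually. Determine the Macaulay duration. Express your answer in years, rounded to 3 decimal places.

2.696 years

Periodic yield y = 0.0515. Discount each cash flow and weight by its period:
  t   CF        PV=CF/(1+0.0515)^t    t·PV
  1        4.375         4.1607         4.1607
  2        4.375         3.9569         7.9139
  3        4.375         3.7631        11.2894
  4        4.375         3.5788        14.3153
  5        4.375         3.4035        17.0177
  6      104.375        77.2220       463.3318
  Σ                     96.0851       518.0288
Price P = Σ PV = 96.0851.
Macaulay duration = Σ(t·PV) / P = 518.0288 / 96.0851 = 5.39135 half-year periods.
In years: 5.39135 / 2 = 2.69568 years.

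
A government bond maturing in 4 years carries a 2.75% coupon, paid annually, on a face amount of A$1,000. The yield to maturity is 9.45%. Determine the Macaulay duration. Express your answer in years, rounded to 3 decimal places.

Periodic yield y = 0.0945. Discount each cash flow and weight by its year:
  t   CF        PV=CF/(1+0.0945)^t    t·PV
  1        27.50        25.1256        25.1256
  2        27.50        22.9563        45.9125
  3        27.50        20.9742        62.9226
  4     1,027.50       716.0095     2,864.0379
  Σ                    785.0656     2,997.9986
Price P = Σ PV = 785.0656.
Macaulay duration = Σ(t·PV) / P = 2,997.9986 / 785.0656 = 3.81879 years.

3.819 years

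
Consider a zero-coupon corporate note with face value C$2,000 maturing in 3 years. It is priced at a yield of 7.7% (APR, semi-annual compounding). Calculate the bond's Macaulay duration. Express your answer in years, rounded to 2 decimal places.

3.00 years

A zero-coupon bond has a single cash flow at maturity, so its Macaulay duration equals its maturity: 3 years.
(Equivalently: 6 semi-annual periods ÷ 2 = 3 years.)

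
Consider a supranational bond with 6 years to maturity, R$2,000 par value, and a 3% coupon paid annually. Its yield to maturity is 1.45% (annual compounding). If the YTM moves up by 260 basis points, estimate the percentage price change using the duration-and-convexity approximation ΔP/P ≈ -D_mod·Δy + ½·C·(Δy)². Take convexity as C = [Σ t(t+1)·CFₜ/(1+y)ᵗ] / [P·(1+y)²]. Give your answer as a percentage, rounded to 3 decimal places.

With y = 0.0145:
  t   CF        PV=CF/(1+0.0145)^t    t·PV        t(t+1)·PV
  1        60.00        59.1424        59.1424         118.2849
  2        60.00        58.2971       116.5943         349.7828
  3        60.00        57.4639       172.3917         689.5668
  4        60.00        56.6426       226.5703       1,132.8516
  5        60.00        55.8330       279.1650       1,674.9901
  6     2,060.00     1,889.5349    11,337.2093      79,360.4648
  Σ                  2,176.9139    12,191.0730      83,325.9410
P = 2,176.9139; D_Mac = 5.60016 yrs; D_mod = 5.52012 yrs; C = 37.19074.
Duration effect: -5.52012 × (+0.026) = -0.143523
Convexity effect: 0.5 × 37.19074 × (0.026)² = +0.0125705
ΔP/P ≈ -0.143523 + 0.0125705 = -0.130953 = -13.0953%.

-13.095%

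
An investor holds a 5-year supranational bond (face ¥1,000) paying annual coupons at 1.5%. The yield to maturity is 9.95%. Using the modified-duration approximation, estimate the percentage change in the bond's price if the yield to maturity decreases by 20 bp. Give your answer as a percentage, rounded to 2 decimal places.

Periodic yield y = 0.0995. Modified duration first:
  t   CF        PV=CF/(1+0.0995)^t    t·PV
  1        15.00        13.6426        13.6426
  2        15.00        12.4080        24.8159
  3        15.00        11.2851        33.8553
  4        15.00        10.2639        41.0554
  5     1,015.00       631.6695     3,158.3473
  Σ                    679.2689     3,271.7165
P = 679.2689; D_Mac = 4.81653 yrs; D_mod = 4.81653/(1+0.0995) = 4.38065 yrs.
ΔP/P ≈ -D_mod · Δy = -4.38065 × (-0.002) = +0.008761 = +0.8761%.

+0.88%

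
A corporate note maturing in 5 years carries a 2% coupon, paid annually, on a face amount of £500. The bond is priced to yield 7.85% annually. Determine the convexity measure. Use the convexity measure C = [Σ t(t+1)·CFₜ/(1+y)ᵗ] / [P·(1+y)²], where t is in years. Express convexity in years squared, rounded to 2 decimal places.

With y = 0.0785:
  t   CF        PV=CF/(1+0.0785)^t    t·PV        t(t+1)·PV
  1        10.00         9.2721         9.2721          18.5443
  2        10.00         8.5973        17.1945          51.5835
  3        10.00         7.9715        23.9145          95.6579
  4        10.00         7.3913        29.5651         147.8255
  5       510.00       349.5179     1,747.5895      10,485.5372
  Σ                    382.7501     1,827.5357      10,799.1484
P = 382.7501.
Convexity = Σ t(t+1)·PV / [P·(1+y)²] = 10,799.1484 / (382.7501 × 1.163162) = 24.25682.

24.26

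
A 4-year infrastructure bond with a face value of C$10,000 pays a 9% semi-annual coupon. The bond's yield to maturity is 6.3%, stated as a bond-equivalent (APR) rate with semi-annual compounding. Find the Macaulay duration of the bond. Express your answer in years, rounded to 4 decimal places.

3.4746 years

Periodic yield y = 0.0315. Discount each cash flow and weight by its period:
  t   CF        PV=CF/(1+0.0315)^t    t·PV
  1       450.00       436.2579       436.2579
  2       450.00       422.9354       845.8708
  3       450.00       410.0198     1,230.0594
  4       450.00       397.4986     1,589.9943
  5       450.00       385.3598     1,926.7988
  6       450.00       373.5916     2,241.5497
  7       450.00       362.1829     2,535.2800
  8    10,450.00     8,153.8446    65,230.7571
  Σ                 10,941.6905    76,036.5679
Price P = Σ PV = 10,941.6905.
Macaulay duration = Σ(t·PV) / P = 76,036.5679 / 10,941.6905 = 6.94925 half-year periods.
In years: 6.94925 / 2 = 3.47463 years.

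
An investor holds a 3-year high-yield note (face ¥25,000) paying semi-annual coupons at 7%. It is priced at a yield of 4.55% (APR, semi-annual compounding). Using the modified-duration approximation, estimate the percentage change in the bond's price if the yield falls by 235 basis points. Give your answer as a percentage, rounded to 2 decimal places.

+6.36%

Periodic yield y = 0.02275. Modified duration first:
  t   CF        PV=CF/(1+0.02275)^t    t·PV
  1       875.00       855.5365       855.5365
  2       875.00       836.5060     1,673.0121
  3       875.00       817.8988     2,453.6965
  4       875.00       799.7055     3,198.8221
  5       875.00       781.9169     3,909.5846
  6    25,875.00    22,608.0669   135,648.4013
  Σ                 26,699.6308   147,739.0532
P = 26,699.6308; D_Mac = 5.53337 half-year periods = 2.76669 yrs; D_mod = 2.76669/(1+0.02275) = 2.70515 yrs.
ΔP/P ≈ -D_mod · Δy = -2.70515 × (-0.0235) = +0.063571 = +6.3571%.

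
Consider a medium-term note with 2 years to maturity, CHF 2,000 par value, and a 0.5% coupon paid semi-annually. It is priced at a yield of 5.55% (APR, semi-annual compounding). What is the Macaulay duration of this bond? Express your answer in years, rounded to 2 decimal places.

1.99 years

Periodic yield y = 0.02775. Discount each cash flow and weight by its period:
  t   CF        PV=CF/(1+0.02775)^t    t·PV
  1         5.00         4.8650         4.8650
  2         5.00         4.7336         9.4673
  3         5.00         4.6058        13.8175
  4     2,005.00     1,797.0677     7,188.2707
  Σ                  1,811.2721     7,216.4205
Price P = Σ PV = 1,811.2721.
Macaulay duration = Σ(t·PV) / P = 7,216.4205 / 1,811.2721 = 3.98417 half-year periods.
In years: 3.98417 / 2 = 1.99209 years.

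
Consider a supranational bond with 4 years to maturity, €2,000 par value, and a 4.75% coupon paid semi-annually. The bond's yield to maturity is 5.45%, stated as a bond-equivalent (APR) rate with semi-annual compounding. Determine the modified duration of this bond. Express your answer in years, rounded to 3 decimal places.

3.587 years

Periodic yield y = 0.02725. First find Macaulay duration:
  t   CF        PV=CF/(1+0.02725)^t    t·PV
  1        47.50        46.2400        46.2400
  2        47.50        45.0133        90.0267
  3        47.50        43.8193       131.4578
  4        47.50        42.6569       170.6275
  5        47.50        41.5253       207.6265
  6        47.50        40.4238       242.5426
  7        47.50        39.3514       275.4600
  8     2,047.50     1,651.2571    13,210.0572
  Σ                  1,950.2871    14,374.0383
P = 1,950.2871; Macaulay duration = 14,374.0383 / 1,950.2871 = 7.37022 half-year periods = 3.68511 years.
Modified duration = D_Mac / (1 + y) = 3.68511 / 1.02725 = 3.58735 years.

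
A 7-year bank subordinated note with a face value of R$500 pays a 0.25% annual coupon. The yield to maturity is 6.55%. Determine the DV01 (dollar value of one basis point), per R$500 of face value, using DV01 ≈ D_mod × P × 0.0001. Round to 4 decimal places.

Periodic yield y = 0.0655.
  t   CF        PV=CF/(1+0.0655)^t    t·PV
  1         1.25         1.1732         1.1732
  2         1.25         1.1010         2.2021
  3         1.25         1.0334         3.1001
  4         1.25         0.9698         3.8793
  5         1.25         0.9102         4.5511
  6         1.25         0.8543         5.1256
  7       501.25       321.4994     2,250.4960
  Σ                    327.5413     2,270.5273
P = 327.5413; D_Mac = 6.93203 yrs; D_mod = 6.50590 yrs.
DV01 ≈ 6.50590 × 327.5413 × 0.0001 = 0.213095.

R$0.2131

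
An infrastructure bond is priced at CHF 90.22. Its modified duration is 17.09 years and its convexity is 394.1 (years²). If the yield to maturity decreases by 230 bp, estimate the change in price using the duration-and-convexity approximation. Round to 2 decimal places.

+CHF 44.87

Duration effect: -D_mod·Δy = -17.09 × (-0.023) = +0.393070
Convexity effect: ½·C·(Δy)² = 0.5 × 394.1 × (-0.023)² = +0.10423945
ΔP/P ≈ +0.393070 + 0.10423945 = +0.49730945
ΔP ≈ 90.22 × (+0.49730945) = +44.867258579.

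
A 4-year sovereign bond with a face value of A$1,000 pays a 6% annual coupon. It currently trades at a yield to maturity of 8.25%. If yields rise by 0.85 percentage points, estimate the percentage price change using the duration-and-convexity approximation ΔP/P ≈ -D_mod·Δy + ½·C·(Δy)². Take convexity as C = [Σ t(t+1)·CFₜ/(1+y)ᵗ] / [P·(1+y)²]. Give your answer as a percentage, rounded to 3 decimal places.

-2.818%

With y = 0.0825:
  t   CF        PV=CF/(1+0.0825)^t    t·PV        t(t+1)·PV
  1        60.00        55.4273        55.4273         110.8545
  2        60.00        51.2030       102.4060         307.2180
  3        60.00        47.3007       141.9021         567.6084
  4     1,060.00       771.9590     3,087.8361      15,439.1804
  Σ                    925.8900     3,387.5714      16,424.8613
P = 925.8900; D_Mac = 3.65872 yrs; D_mod = 3.37988 yrs; C = 15.13863.
Duration effect: -3.37988 × (+0.0085) = -0.028729
Convexity effect: 0.5 × 15.13863 × (0.0085)² = +0.0005469
ΔP/P ≈ -0.028729 + 0.0005469 = -0.028182 = -2.8182%.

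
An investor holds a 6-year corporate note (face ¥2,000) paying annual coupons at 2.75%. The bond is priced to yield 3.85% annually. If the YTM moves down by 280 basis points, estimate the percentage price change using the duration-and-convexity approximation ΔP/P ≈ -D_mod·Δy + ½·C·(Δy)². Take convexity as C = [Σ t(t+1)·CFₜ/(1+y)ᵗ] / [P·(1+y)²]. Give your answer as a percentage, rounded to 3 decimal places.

With y = 0.0385:
  t   CF        PV=CF/(1+0.0385)^t    t·PV        t(t+1)·PV
  1        55.00        52.9610        52.9610         105.9220
  2        55.00        50.9976       101.9952         305.9856
  3        55.00        49.1070       147.3209         589.2837
  4        55.00        47.2864       189.1458         945.7289
  5        55.00        45.5334       227.6671       1,366.0023
  6     2,055.00     1,638.2223     9,829.3335      68,805.3346
  Σ                  1,884.1077    10,548.4235      72,118.2572
P = 1,884.1077; D_Mac = 5.59863 yrs; D_mod = 5.39107 yrs; C = 35.49168.
Duration effect: -5.39107 × (-0.028) = +0.150950
Convexity effect: 0.5 × 35.49168 × (-0.028)² = +0.0139127
ΔP/P ≈ +0.150950 + 0.0139127 = +0.164863 = +16.4863%.

+16.486%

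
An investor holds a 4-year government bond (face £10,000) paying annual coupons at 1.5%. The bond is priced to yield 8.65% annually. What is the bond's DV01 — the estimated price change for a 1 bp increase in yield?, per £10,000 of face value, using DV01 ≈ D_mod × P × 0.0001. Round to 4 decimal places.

£2.7499

Periodic yield y = 0.0865.
  t   CF        PV=CF/(1+0.0865)^t    t·PV
  1       150.00       138.0580       138.0580
  2       150.00       127.0667       254.1334
  3       150.00       116.9505       350.8515
  4    10,150.00     7,283.6173    29,134.4693
  Σ                  7,665.6925    29,877.5122
P = 7,665.6925; D_Mac = 3.89756 yrs; D_mod = 3.58726 yrs.
DV01 ≈ 3.58726 × 7,665.6925 × 0.0001 = 2.749886.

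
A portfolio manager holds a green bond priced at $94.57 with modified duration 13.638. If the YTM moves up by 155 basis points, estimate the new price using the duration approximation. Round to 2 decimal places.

$74.58

Duration approximation: ΔP/P ≈ -D_mod · Δy = -13.638 × (+0.0155) = -0.211389.
New price ≈ 94.57 × (1 - 0.211389) = 74.57894227.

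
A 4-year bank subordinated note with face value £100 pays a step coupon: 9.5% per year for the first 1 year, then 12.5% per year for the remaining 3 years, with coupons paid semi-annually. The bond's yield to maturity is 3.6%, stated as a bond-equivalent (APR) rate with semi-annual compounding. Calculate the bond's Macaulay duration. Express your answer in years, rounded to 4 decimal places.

Periodic yield y = 0.018. Discount each cash flow and weight by its period:
  t   CF        PV=CF/(1+0.018)^t    t·PV
  1         4.75         4.6660         4.6660
  2         4.75         4.5835         9.1670
  3         6.25         5.9243        17.7729
  4         6.25         5.8195        23.2782
  5         6.25         5.7166        28.5832
  6         6.25         5.6156        33.6934
  7         6.25         5.5163        38.6139
  8       106.25        92.1185       736.9478
  Σ                    129.9603       892.7223
Price P = Σ PV = 129.9603.
Macaulay duration = Σ(t·PV) / P = 892.7223 / 129.9603 = 6.86919 half-year periods.
In years: 6.86919 / 2 = 3.43460 years.

3.4346 years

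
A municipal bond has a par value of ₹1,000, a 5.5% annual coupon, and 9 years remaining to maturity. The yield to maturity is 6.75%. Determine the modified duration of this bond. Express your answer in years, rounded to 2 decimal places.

6.79 years

Periodic yield y = 0.0675. First find Macaulay duration:
  t   CF        PV=CF/(1+0.0675)^t    t·PV
  1        55.00        51.5222        51.5222
  2        55.00        48.2644        96.5288
  3        55.00        45.2126       135.6377
  4        55.00        42.3537       169.4147
  5        55.00        39.6756       198.3779
  6        55.00        37.1668       223.0009
  7        55.00        34.8167       243.7168
  8        55.00        32.6152       260.9213
  9     1,055.00       586.0592     5,274.5330
  Σ                    917.6864     6,653.6534
P = 917.6864; Macaulay duration = 6,653.6534 / 917.6864 = 7.25047 years.
Modified duration = D_Mac / (1 + y) = 7.25047 / 1.0675 = 6.79201 years.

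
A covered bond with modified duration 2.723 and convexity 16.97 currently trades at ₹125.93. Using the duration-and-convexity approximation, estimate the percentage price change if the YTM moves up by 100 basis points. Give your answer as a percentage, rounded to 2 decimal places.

Duration effect: -D_mod·Δy = -2.723 × (+0.01) = -0.027230
Convexity effect: ½·C·(Δy)² = 0.5 × 16.97 × (0.01)² = +0.0008485
ΔP/P ≈ -0.027230 + 0.0008485 = -0.0263815
= -2.63815%.

-2.64%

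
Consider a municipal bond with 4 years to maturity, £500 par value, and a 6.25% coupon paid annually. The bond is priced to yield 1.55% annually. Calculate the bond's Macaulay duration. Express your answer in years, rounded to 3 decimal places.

3.690 years

Periodic yield y = 0.0155. Discount each cash flow and weight by its year:
  t   CF        PV=CF/(1+0.0155)^t    t·PV
  1        31.25        30.7730        30.7730
  2        31.25        30.3033        60.6066
  3        31.25        29.8408        89.5224
  4       531.25       499.5503     1,998.2012
  Σ                    590.4674     2,179.1032
Price P = Σ PV = 590.4674.
Macaulay duration = Σ(t·PV) / P = 2,179.1032 / 590.4674 = 3.69047 years.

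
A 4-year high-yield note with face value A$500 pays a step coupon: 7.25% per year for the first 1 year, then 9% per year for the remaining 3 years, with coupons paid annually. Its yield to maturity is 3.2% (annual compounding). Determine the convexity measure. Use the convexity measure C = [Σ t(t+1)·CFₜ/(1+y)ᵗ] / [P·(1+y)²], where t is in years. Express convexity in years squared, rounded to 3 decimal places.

16.346

With y = 0.032:
  t   CF        PV=CF/(1+0.032)^t    t·PV        t(t+1)·PV
  1        36.25        35.1260        35.1260          70.2519
  2        45.00        42.2526        84.5051         253.5154
  3        45.00        40.9424       122.8272         491.3089
  4       545.00       480.4827     1,921.9306       9,609.6531
  Σ                    598.8036     2,164.3890      10,424.7294
P = 598.8036.
Convexity = Σ t(t+1)·PV / [P·(1+y)²] = 10,424.7294 / (598.8036 × 1.065024) = 16.34636.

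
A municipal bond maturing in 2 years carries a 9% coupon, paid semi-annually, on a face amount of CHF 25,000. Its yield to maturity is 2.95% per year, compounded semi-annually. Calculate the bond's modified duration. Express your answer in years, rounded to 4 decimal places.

Periodic yield y = 0.01475. First find Macaulay duration:
  t   CF        PV=CF/(1+0.01475)^t    t·PV
  1     1,125.00     1,108.6475     1,108.6475
  2     1,125.00     1,092.5326     2,185.0652
  3     1,125.00     1,076.6520     3,229.9559
  4    26,125.00    24,638.8288    98,555.3150
  Σ                 27,916.6608   105,078.9836
P = 27,916.6608; Macaulay duration = 105,078.9836 / 27,916.6608 = 3.76402 half-year periods = 1.88201 years.
Modified duration = D_Mac / (1 + y) = 1.88201 / 1.01475 = 1.85466 years.

1.8547 years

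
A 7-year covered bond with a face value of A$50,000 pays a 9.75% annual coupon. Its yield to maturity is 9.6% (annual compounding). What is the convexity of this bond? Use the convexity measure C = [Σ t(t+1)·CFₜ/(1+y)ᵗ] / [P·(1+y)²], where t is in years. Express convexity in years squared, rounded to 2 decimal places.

32.62

With y = 0.096:
  t   CF        PV=CF/(1+0.096)^t    t·PV        t(t+1)·PV
  1     4,875.00     4,447.9927     4,447.9927       8,895.9854
  2     4,875.00     4,058.3875     8,116.7750      24,350.3250
  3     4,875.00     3,702.9083    11,108.7249      44,434.8996
  4     4,875.00     3,378.5660    13,514.2639      67,571.3194
  5     4,875.00     3,082.6332    15,413.1659      92,478.9955
  6     4,875.00     2,812.6215    16,875.7291     118,130.1038
  7    54,875.00    28,886.8811   202,208.1679   1,617,665.3430
  Σ                 50,369.9903   271,684.8194   1,973,526.9717
P = 50,369.9903.
Convexity = Σ t(t+1)·PV / [P·(1+y)²] = 1,973,526.9717 / (50,369.9903 × 1.201216) = 32.61746.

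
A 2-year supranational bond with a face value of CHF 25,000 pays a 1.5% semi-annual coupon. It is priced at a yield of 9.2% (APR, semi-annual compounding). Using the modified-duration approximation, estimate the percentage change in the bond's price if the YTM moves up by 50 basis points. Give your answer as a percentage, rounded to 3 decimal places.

-0.944%

Periodic yield y = 0.046. Modified duration first:
  t   CF        PV=CF/(1+0.046)^t    t·PV
  1       187.50       179.2543       179.2543
  2       187.50       171.3712       342.7425
  3       187.50       163.8348       491.5045
  4    25,187.50    21,040.6099    84,162.4398
  Σ                 21,555.0703    85,175.9410
P = 21,555.0703; D_Mac = 3.95155 half-year periods = 1.97578 yrs; D_mod = 1.97578/(1+0.046) = 1.88889 yrs.
ΔP/P ≈ -D_mod · Δy = -1.88889 × (+0.005) = -0.009444 = -0.9444%.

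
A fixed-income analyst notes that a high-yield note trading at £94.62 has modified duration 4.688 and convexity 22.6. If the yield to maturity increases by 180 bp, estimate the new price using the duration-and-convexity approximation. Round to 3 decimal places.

£86.982

Duration effect: -D_mod·Δy = -4.688 × (+0.018) = -0.084384
Convexity effect: ½·C·(Δy)² = 0.5 × 22.6 × (0.018)² = +0.0036612
ΔP/P ≈ -0.084384 + 0.0036612 = -0.0807228
New price ≈ 94.62 × (1 - 0.0807228) = 86.982008664.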